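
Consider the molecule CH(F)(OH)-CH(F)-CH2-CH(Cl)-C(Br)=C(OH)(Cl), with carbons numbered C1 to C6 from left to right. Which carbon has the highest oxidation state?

C6

Tallying each carbon's bonds:
C1: 1C, 1H, 1O, 1F → 0 − 1 + 1 + 1 = +1
C2: 2C, 1H, 1F → 0 − 1 + 1 = 0
C3: 2C, 2H → 0 − 2 = -2
C4: 2C, 1H, 1Cl → 0 − 1 + 1 = 0
C5: 3C, 1Br → 0 + 1 = +1
C6: 2C, 1O, 1Cl → 0 + 1 + 1 = +2
The most oxidised carbon is C6 at +2.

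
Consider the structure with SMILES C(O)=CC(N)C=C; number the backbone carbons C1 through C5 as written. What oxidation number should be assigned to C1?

C1 has a double bond to C (2×0 = 0), one bond to H (-1), one bond to O (+1).
Oxidation state = 0 − 1 + 1 = 0.

0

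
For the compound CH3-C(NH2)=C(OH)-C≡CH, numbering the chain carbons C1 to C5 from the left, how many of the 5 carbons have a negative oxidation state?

2

Count +1 for every bond to an atom more electronegative than carbon and −1 for every bond to one less electronegative; C–C bonds are 0. Tallying each carbon:
C1: 1C, 3H → 0 − 3 = -3
C2: 3C, 1N → 0 + 1 = +1
C3: 3C, 1O → 0 + 1 = +1
C4: 4C → 0 = 0
C5: 3C, 1H → 0 − 1 = -1
2 carbons (C1, C5) meet the condition.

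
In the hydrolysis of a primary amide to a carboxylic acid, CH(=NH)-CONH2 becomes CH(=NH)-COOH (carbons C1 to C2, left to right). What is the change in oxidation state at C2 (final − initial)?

Before: C2 has 1 bond to C, 2 bonds to O, 1 bond to N → oxidation state +3.
After: C2 has 1 bond to C, 3 bonds to O → oxidation state +3.
Δ = +3 − (+3) = 0, so no net redox change at C2.

0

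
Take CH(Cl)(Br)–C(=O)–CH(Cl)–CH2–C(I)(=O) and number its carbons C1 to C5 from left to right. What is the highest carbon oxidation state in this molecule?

+3

Tallying each carbon's bonds:
C1: 1C, 1H, 1Cl, 1Br → 0 − 1 + 1 + 1 = +1
C2: 2C, 2O → 0 + 2 = +2
C3: 2C, 1H, 1Cl → 0 − 1 + 1 = 0
C4: 2C, 2H → 0 − 2 = -2
C5: 1C, 2O, 1I → 0 + 2 + 1 = +3
The highest value is +3.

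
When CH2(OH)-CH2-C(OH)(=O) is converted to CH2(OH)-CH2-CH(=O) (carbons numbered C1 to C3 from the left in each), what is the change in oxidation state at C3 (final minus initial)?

Before: C3 has 1 bond to C, 3 bonds to O → oxidation state +3.
After: C3 has 1 bond to C, 1 bond to H, 2 bonds to O → oxidation state +1.
Δ = +1 − (+3) = -2, so this is a reduction at C3.

-2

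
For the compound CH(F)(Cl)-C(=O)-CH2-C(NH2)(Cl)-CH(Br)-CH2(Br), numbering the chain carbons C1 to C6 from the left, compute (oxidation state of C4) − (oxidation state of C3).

+4

C4: 2C, 1N, 1Cl → 0 + 1 + 1 = +2
C3: 2C, 2H → 0 − 2 = -2
Difference: +2 − (-2) = +4.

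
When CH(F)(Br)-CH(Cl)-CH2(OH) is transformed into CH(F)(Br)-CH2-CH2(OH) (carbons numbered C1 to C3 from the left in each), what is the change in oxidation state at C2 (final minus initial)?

Before: C2 has 2 bonds to C, 1 bond to H, 1 bond to Cl → oxidation state 0.
After: C2 has 2 bonds to C, 2 bonds to H → oxidation state -2.
Δ = -2 − (0) = -2, so this is a reduction at C2.

-2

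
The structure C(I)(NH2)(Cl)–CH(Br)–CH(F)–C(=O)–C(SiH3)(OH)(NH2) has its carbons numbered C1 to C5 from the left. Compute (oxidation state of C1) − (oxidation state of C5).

C1: 1C, 1N, 1Cl, 1I → 0 + 1 + 1 + 1 = +3
C5: 1C, 1O, 1N, 1Si → 0 + 1 + 1 − 1 = +1
Difference: +3 − (+1) = +2.

+2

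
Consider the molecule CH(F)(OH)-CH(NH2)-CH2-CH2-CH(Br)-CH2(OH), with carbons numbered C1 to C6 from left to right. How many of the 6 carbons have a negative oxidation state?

Assign +1 per bond to O/N/halogen, −1 per bond to H or an electropositive element, and 0 per bond to carbon. Tallying each carbon:
C1: 1C, 1H, 1O, 1F → 0 − 1 + 1 + 1 = +1
C2: 2C, 1H, 1N → 0 − 1 + 1 = 0
C3: 2C, 2H → 0 − 2 = -2
C4: 2C, 2H → 0 − 2 = -2
C5: 2C, 1H, 1Br → 0 − 1 + 1 = 0
C6: 1C, 2H, 1O → 0 − 2 + 1 = -1
3 carbons (C3, C4, C6) meet the condition.

3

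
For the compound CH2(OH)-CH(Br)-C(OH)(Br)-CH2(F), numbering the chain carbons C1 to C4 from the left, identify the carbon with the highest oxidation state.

Tallying each carbon's bonds:
C1: 1C, 2H, 1O → 0 − 2 + 1 = -1
C2: 2C, 1H, 1Br → 0 − 1 + 1 = 0
C3: 2C, 1O, 1Br → 0 + 1 + 1 = +2
C4: 1C, 2H, 1F → 0 − 2 + 1 = -1
The most oxidised carbon is C3 at +2.

C3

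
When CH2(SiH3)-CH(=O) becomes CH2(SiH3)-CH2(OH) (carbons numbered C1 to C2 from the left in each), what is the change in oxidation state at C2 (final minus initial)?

Before: C2 has 1 bond to C, 1 bond to H, 2 bonds to O → oxidation state +1.
After: C2 has 1 bond to C, 2 bonds to H, 1 bond to O → oxidation state -1.
Δ = -1 − (+1) = -2, so this is a reduction at C2.

-2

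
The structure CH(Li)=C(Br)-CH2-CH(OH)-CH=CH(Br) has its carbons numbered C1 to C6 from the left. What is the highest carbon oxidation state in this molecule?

Tallying each carbon's bonds:
C1: 2C, 1H, 1Li → 0 − 1 − 1 = -2
C2: 3C, 1Br → 0 + 1 = +1
C3: 2C, 2H → 0 − 2 = -2
C4: 2C, 1H, 1O → 0 − 1 + 1 = 0
C5: 3C, 1H → 0 − 1 = -1
C6: 2C, 1H, 1Br → 0 − 1 + 1 = 0
The highest value is +1.

+1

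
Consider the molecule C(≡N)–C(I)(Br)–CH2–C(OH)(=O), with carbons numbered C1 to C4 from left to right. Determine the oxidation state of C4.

C4 has one bond to C (0), one bond to O (+1), a double bond to O (2×+1 = +2).
Oxidation state = 0 + 1 + 2 = +3.

+3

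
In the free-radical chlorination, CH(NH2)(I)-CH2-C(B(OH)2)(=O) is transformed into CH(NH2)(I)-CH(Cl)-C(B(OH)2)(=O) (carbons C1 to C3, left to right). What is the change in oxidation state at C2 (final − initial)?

Before: C2 has 2 bonds to C, 2 bonds to H → oxidation state -2.
After: C2 has 2 bonds to C, 1 bond to H, 1 bond to Cl → oxidation state 0.
Δ = 0 − (-2) = +2, so this is an oxidation at C2.

+2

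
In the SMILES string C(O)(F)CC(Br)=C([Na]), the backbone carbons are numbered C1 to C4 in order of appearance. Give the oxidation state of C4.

C4 has a double bond to C (2×0 = 0), one bond to Na (-1), one bond to H (-1).
Oxidation state = 0 − 1 − 1 = -2.

-2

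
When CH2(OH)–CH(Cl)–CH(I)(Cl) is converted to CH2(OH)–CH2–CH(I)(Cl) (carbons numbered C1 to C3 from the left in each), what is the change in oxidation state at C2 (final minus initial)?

Before: C2 has 2 bonds to C, 1 bond to H, 1 bond to Cl → oxidation state 0.
After: C2 has 2 bonds to C, 2 bonds to H → oxidation state -2.
Δ = -2 − (0) = -2, so this is a reduction at C2.

-2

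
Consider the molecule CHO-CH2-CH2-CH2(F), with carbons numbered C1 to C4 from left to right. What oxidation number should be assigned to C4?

C4 has one bond to C (0), one bond to F (+1), one bond to H (-1), one bond to H (-1).
Oxidation state = 0 + 1 − 1 − 1 = -1.

-1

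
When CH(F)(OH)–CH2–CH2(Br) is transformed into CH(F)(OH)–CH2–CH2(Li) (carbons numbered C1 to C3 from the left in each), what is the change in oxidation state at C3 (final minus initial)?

Before: C3 has 1 bond to C, 2 bonds to H, 1 bond to Br → oxidation state -1.
After: C3 has 1 bond to C, 2 bonds to H, 1 bond to Li → oxidation state -3.
Δ = -3 − (-1) = -2, so this is a reduction at C3.

-2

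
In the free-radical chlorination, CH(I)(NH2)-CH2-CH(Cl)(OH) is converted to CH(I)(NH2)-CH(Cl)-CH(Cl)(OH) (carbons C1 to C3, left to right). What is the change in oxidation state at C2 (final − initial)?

Before: C2 has 2 bonds to C, 2 bonds to H → oxidation state -2.
After: C2 has 2 bonds to C, 1 bond to H, 1 bond to Cl → oxidation state 0.
Δ = 0 − (-2) = +2, so this is an oxidation at C2.

+2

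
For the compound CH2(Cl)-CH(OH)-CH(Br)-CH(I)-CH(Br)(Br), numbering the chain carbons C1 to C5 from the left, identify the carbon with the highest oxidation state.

C5

Assign +1 per bond to O/N/halogen, −1 per bond to H or an electropositive element, and 0 per bond to carbon. Tallying each carbon:
C1: 1C, 2H, 1Cl → 0 − 2 + 1 = -1
C2: 2C, 1H, 1O → 0 − 1 + 1 = 0
C3: 2C, 1H, 1Br → 0 − 1 + 1 = 0
C4: 2C, 1H, 1I → 0 − 1 + 1 = 0
C5: 1C, 1H, 2Br → 0 − 1 + 2 = +1
The most oxidised carbon is C5 at +1.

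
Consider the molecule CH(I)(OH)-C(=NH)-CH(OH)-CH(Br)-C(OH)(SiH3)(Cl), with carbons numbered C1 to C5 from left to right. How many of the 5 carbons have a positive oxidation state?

3

Tallying each carbon's bonds:
C1: 1C, 1H, 1O, 1I → 0 − 1 + 1 + 1 = +1
C2: 2C, 2N → 0 + 2 = +2
C3: 2C, 1H, 1O → 0 − 1 + 1 = 0
C4: 2C, 1H, 1Br → 0 − 1 + 1 = 0
C5: 1C, 1O, 1Cl, 1Si → 0 + 1 + 1 − 1 = +1
3 carbons (C1, C2, C5) meet the condition.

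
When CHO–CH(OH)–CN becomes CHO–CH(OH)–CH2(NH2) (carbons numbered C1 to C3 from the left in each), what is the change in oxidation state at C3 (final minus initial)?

-4

Before: C3 has 1 bond to C, 3 bonds to N → oxidation state +3.
After: C3 has 1 bond to C, 2 bonds to H, 1 bond to N → oxidation state -1.
Δ = -1 − (+3) = -4, so this is a reduction at C3.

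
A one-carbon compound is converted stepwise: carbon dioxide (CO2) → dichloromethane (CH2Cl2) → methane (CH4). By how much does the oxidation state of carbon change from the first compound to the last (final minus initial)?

-8

Carbon oxidation states along the series — carbon dioxide: +4, dichloromethane: 0, methane: -4.
Net change = -4 − (+4) = -8.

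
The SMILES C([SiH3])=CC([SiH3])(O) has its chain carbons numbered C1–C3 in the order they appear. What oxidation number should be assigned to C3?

Count +1 for every bond to an atom more electronegative than carbon and −1 for every bond to one less electronegative; C–C bonds are 0.
C3 has one bond to C (0), one bond to Si (-1), one bond to O (+1), one bond to H (-1).
Oxidation state = 0 − 1 + 1 − 1 = -1.

-1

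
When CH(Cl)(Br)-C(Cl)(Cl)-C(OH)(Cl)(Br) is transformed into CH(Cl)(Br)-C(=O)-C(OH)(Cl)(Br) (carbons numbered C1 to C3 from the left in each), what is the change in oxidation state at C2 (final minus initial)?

Before: C2 has 2 bonds to C, 2 bonds to Cl → oxidation state +2.
After: C2 has 2 bonds to C, 2 bonds to O → oxidation state +2.
Δ = +2 − (+2) = 0, so no net redox change at C2.

0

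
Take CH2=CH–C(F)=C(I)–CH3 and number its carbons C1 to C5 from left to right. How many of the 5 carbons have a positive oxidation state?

Tallying each carbon's bonds:
C1: 2C, 2H → 0 − 2 = -2
C2: 3C, 1H → 0 − 1 = -1
C3: 3C, 1F → 0 + 1 = +1
C4: 3C, 1I → 0 + 1 = +1
C5: 1C, 3H → 0 − 3 = -3
2 carbons (C3, C4) meet the condition.

2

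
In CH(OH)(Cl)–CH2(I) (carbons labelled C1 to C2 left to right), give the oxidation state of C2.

-1

C2 has one bond to C (0), one bond to I (+1), one bond to H (-1), one bond to H (-1).
Oxidation state = 0 + 1 − 1 − 1 = -1.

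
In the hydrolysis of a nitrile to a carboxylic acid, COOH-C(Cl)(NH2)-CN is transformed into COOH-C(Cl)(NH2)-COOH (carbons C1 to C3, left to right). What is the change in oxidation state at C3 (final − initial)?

Before: C3 has 1 bond to C, 3 bonds to N → oxidation state +3.
After: C3 has 1 bond to C, 3 bonds to O → oxidation state +3.
Δ = +3 − (+3) = 0, so no net redox change at C3.

0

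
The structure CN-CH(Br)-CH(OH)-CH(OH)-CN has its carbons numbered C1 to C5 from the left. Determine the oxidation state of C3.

C3 has one bond to C (0), one bond to C (0), one bond to H (-1), one bond to O (+1).
Oxidation state = 0 + 0 − 1 + 1 = 0.

0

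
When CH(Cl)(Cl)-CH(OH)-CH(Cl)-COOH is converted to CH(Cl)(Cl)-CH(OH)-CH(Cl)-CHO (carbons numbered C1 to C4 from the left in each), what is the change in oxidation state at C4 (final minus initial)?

-2

Before: C4 has 1 bond to C, 3 bonds to O → oxidation state +3.
After: C4 has 1 bond to C, 1 bond to H, 2 bonds to O → oxidation state +1.
Δ = +1 − (+3) = -2, so this is a reduction at C4.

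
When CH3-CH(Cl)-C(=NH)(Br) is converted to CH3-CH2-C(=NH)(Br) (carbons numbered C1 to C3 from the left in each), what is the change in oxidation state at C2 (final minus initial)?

Before: C2 has 2 bonds to C, 1 bond to H, 1 bond to Cl → oxidation state 0.
After: C2 has 2 bonds to C, 2 bonds to H → oxidation state -2.
Δ = -2 − (0) = -2, so this is a reduction at C2.

-2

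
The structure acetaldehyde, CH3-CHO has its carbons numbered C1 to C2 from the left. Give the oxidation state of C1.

-3

Count +1 for every bond to an atom more electronegative than carbon and −1 for every bond to one less electronegative; C–C bonds are 0.
C1 has one bond to H (-1), one bond to H (-1), one bond to H (-1), one bond to C (0).
Oxidation state = -1 − 1 − 1 + 0 = -3.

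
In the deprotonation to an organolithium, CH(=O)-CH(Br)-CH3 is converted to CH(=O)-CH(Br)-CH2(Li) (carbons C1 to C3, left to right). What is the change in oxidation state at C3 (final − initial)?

0

Before: C3 has 1 bond to C, 3 bonds to H → oxidation state -3.
After: C3 has 1 bond to C, 2 bonds to H, 1 bond to Li → oxidation state -3.
Δ = -3 − (-3) = 0, so no net redox change at C3.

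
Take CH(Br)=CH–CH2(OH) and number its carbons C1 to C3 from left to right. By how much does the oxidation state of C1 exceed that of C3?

+1

C1: 2C, 1H, 1Br → 0 − 1 + 1 = 0
C3: 1C, 2H, 1O → 0 − 2 + 1 = -1
Difference: 0 − (-1) = +1.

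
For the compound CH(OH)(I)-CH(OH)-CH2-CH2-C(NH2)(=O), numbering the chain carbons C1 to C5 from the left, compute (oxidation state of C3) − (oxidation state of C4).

0

C3: 2C, 2H → 0 − 2 = -2
C4: 2C, 2H → 0 − 2 = -2
Difference: -2 − (-2) = 0.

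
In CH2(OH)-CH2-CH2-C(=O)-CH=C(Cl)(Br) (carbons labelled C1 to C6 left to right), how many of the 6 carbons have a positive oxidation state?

2

Tallying each carbon's bonds:
C1: 1C, 2H, 1O → 0 − 2 + 1 = -1
C2: 2C, 2H → 0 − 2 = -2
C3: 2C, 2H → 0 − 2 = -2
C4: 2C, 2O → 0 + 2 = +2
C5: 3C, 1H → 0 − 1 = -1
C6: 2C, 1Cl, 1Br → 0 + 1 + 1 = +2
2 carbons (C4, C6) meet the condition.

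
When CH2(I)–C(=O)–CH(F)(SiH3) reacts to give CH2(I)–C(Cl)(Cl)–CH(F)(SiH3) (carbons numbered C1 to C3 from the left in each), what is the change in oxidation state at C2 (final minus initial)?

0

Before: C2 has 2 bonds to C, 2 bonds to O → oxidation state +2.
After: C2 has 2 bonds to C, 2 bonds to Cl → oxidation state +2.
Δ = +2 − (+2) = 0, so no net redox change at C2.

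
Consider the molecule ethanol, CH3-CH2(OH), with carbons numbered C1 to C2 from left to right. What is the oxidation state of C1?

-3

Assign +1 per bond to O/N/halogen, −1 per bond to H or an electropositive element, and 0 per bond to carbon.
C1 has one bond to H (-1), one bond to H (-1), one bond to H (-1), one bond to C (0).
Oxidation state = -1 − 1 − 1 + 0 = -3.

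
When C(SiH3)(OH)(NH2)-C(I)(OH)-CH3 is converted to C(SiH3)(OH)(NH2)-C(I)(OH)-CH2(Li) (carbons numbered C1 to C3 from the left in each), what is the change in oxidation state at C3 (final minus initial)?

0

Before: C3 has 1 bond to C, 3 bonds to H → oxidation state -3.
After: C3 has 1 bond to C, 2 bonds to H, 1 bond to Li → oxidation state -3.
Δ = -3 − (-3) = 0, so no net redox change at C3.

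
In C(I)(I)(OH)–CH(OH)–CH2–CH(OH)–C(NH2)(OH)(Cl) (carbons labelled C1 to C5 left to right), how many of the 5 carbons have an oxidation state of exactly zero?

2

Count +1 for every bond to an atom more electronegative than carbon and −1 for every bond to one less electronegative; C–C bonds are 0. Tallying each carbon:
C1: 1C, 1O, 2I → 0 + 1 + 2 = +3
C2: 2C, 1H, 1O → 0 − 1 + 1 = 0
C3: 2C, 2H → 0 − 2 = -2
C4: 2C, 1H, 1O → 0 − 1 + 1 = 0
C5: 1C, 1O, 1N, 1Cl → 0 + 1 + 1 + 1 = +3
2 carbons (C2, C4) meet the condition.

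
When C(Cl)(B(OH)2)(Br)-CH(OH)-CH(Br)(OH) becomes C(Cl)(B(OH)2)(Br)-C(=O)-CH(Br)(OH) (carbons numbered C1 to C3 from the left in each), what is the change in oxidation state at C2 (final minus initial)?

+2

Before: C2 has 2 bonds to C, 1 bond to H, 1 bond to O → oxidation state 0.
After: C2 has 2 bonds to C, 2 bonds to O → oxidation state +2.
Δ = +2 − (0) = +2, so this is an oxidation at C2.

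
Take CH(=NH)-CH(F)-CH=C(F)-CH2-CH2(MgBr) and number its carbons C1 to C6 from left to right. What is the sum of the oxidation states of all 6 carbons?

Count +1 for every bond to an atom more electronegative than carbon and −1 for every bond to one less electronegative; C–C bonds are 0. Tallying each carbon:
C1: 1C, 1H, 2N → 0 − 1 + 2 = +1
C2: 2C, 1H, 1F → 0 − 1 + 1 = 0
C3: 3C, 1H → 0 − 1 = -1
C4: 3C, 1F → 0 + 1 = +1
C5: 2C, 2H → 0 − 2 = -2
C6: 1C, 2H, 1Mg → 0 − 2 − 1 = -3
Sum = +1 + 0 − 1 + 1 − 2 − 3 = -4.

-4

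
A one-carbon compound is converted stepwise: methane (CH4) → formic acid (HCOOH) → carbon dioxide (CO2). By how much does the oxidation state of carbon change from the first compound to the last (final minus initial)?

Carbon oxidation states along the series — methane: -4, formic acid: +2, carbon dioxide: +4.
Net change = +4 − (-4) = +8.

+8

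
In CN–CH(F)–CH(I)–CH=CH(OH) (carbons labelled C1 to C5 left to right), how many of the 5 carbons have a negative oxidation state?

Each bond to a more electronegative atom (O, N, halogen) counts +1, each bond to a less electronegative atom (H, metal, B, Si) counts −1, and each C–C bond counts 0. Tallying each carbon:
C1: 1C, 3N → 0 + 3 = +3
C2: 2C, 1H, 1F → 0 − 1 + 1 = 0
C3: 2C, 1H, 1I → 0 − 1 + 1 = 0
C4: 3C, 1H → 0 − 1 = -1
C5: 2C, 1H, 1O → 0 − 1 + 1 = 0
1 carbon (C4) meets the condition.

1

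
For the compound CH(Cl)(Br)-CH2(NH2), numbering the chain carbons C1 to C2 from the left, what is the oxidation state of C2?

-1

C2 has one bond to C (0), one bond to N (+1), one bond to H (-1), one bond to H (-1).
Oxidation state = 0 + 1 − 1 − 1 = -1.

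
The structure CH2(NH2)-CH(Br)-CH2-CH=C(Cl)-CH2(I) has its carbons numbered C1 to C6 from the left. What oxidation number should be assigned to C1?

-1

Count +1 for every bond to an atom more electronegative than carbon and −1 for every bond to one less electronegative; C–C bonds are 0.
C1 has one bond to C (0), one bond to H (-1), one bond to N (+1), one bond to H (-1).
Oxidation state = 0 − 1 + 1 − 1 = -1.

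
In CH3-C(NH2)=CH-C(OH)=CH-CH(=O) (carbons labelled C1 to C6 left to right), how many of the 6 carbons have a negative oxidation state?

Tallying each carbon's bonds:
C1: 1C, 3H → 0 − 3 = -3
C2: 3C, 1N → 0 + 1 = +1
C3: 3C, 1H → 0 − 1 = -1
C4: 3C, 1O → 0 + 1 = +1
C5: 3C, 1H → 0 − 1 = -1
C6: 1C, 1H, 2O → 0 − 1 + 2 = +1
3 carbons (C1, C3, C5) meet the condition.

3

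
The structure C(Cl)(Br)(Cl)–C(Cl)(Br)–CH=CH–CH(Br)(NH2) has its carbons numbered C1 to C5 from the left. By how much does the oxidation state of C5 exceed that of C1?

C5: 1C, 1H, 1N, 1Br → 0 − 1 + 1 + 1 = +1
C1: 1C, 2Cl, 1Br → 0 + 2 + 1 = +3
Difference: +1 − (+3) = -2.

-2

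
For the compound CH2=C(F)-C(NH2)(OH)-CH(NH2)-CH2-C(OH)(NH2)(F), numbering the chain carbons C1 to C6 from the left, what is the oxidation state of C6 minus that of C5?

C6: 1C, 1O, 1N, 1F → 0 + 1 + 1 + 1 = +3
C5: 2C, 2H → 0 − 2 = -2
Difference: +3 − (-2) = +5.

+5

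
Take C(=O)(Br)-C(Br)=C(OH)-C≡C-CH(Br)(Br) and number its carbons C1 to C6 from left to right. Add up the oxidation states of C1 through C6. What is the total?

Assign +1 per bond to O/N/halogen, −1 per bond to H or an electropositive element, and 0 per bond to carbon. Tallying each carbon:
C1: 1C, 2O, 1Br → 0 + 2 + 1 = +3
C2: 3C, 1Br → 0 + 1 = +1
C3: 3C, 1O → 0 + 1 = +1
C4: 4C → 0 = 0
C5: 4C → 0 = 0
C6: 1C, 1H, 2Br → 0 − 1 + 2 = +1
Sum = +3 + 1 + 1 + 0 + 0 + 1 = +6.

+6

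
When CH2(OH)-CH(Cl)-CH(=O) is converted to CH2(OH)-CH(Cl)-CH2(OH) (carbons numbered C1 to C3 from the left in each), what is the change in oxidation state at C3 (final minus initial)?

-2

Before: C3 has 1 bond to C, 1 bond to H, 2 bonds to O → oxidation state +1.
After: C3 has 1 bond to C, 2 bonds to H, 1 bond to O → oxidation state -1.
Δ = -1 − (+1) = -2, so this is a reduction at C3.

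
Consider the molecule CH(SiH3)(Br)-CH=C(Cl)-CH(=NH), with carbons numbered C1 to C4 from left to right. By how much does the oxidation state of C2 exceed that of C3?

-2

C2: 3C, 1H → 0 − 1 = -1
C3: 3C, 1Cl → 0 + 1 = +1
Difference: -1 − (+1) = -2.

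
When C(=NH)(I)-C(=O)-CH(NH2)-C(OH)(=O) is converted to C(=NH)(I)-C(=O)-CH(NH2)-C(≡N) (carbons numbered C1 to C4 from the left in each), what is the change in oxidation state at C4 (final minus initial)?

Before: C4 has 1 bond to C, 3 bonds to O → oxidation state +3.
After: C4 has 1 bond to C, 3 bonds to N → oxidation state +3.
Δ = +3 − (+3) = 0, so no net redox change at C4.

0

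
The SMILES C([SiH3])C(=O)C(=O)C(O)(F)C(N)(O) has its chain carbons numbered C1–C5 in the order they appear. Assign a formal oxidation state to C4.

Assign +1 per bond to O/N/halogen, −1 per bond to H or an electropositive element, and 0 per bond to carbon.
C4 has one bond to C (0), one bond to C (0), one bond to O (+1), one bond to F (+1).
Oxidation state = 0 + 0 + 1 + 1 = +2.

+2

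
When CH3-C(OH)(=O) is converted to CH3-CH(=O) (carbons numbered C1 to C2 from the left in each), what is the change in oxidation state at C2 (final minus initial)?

-2

Before: C2 has 1 bond to C, 3 bonds to O → oxidation state +3.
After: C2 has 1 bond to C, 1 bond to H, 2 bonds to O → oxidation state +1.
Δ = +1 − (+3) = -2, so this is a reduction at C2.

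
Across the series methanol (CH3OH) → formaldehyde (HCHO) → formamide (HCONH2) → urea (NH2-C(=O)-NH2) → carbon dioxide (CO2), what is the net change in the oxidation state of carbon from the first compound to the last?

+6

Carbon oxidation states along the series — methanol: -2, formaldehyde: 0, formamide: +2, urea: +4, carbon dioxide: +4.
Net change = +4 − (-2) = +6.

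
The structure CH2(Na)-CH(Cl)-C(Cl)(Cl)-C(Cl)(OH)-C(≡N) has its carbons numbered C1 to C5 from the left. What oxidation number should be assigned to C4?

C4 has one bond to C (0), one bond to C (0), one bond to Cl (+1), one bond to O (+1).
Oxidation state = 0 + 0 + 1 + 1 = +2.

+2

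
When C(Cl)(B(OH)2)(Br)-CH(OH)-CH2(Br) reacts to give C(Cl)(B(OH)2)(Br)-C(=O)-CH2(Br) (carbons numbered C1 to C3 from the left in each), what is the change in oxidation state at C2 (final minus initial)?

+2

Before: C2 has 2 bonds to C, 1 bond to H, 1 bond to O → oxidation state 0.
After: C2 has 2 bonds to C, 2 bonds to O → oxidation state +2.
Δ = +2 − (0) = +2, so this is an oxidation at C2.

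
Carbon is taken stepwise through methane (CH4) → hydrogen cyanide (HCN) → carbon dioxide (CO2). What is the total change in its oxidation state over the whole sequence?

Carbon oxidation states along the series — methane: -4, hydrogen cyanide: +2, carbon dioxide: +4.
Net change = +4 − (-4) = +8.

+8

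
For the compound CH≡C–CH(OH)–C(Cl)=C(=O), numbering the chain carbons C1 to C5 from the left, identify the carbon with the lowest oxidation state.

C1

Each bond to a more electronegative atom (O, N, halogen) counts +1, each bond to a less electronegative atom (H, metal, B, Si) counts −1, and each C–C bond counts 0. Tallying each carbon:
C1: 3C, 1H → 0 − 1 = -1
C2: 4C → 0 = 0
C3: 2C, 1H, 1O → 0 − 1 + 1 = 0
C4: 3C, 1Cl → 0 + 1 = +1
C5: 2C, 2O → 0 + 2 = +2
The most reduced carbon is C1 at -1.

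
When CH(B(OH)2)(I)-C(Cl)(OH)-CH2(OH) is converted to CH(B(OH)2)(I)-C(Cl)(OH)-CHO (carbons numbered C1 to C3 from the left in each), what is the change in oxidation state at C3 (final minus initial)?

Before: C3 has 1 bond to C, 2 bonds to H, 1 bond to O → oxidation state -1.
After: C3 has 1 bond to C, 1 bond to H, 2 bonds to O → oxidation state +1.
Δ = +1 − (-1) = +2, so this is an oxidation at C3.

+2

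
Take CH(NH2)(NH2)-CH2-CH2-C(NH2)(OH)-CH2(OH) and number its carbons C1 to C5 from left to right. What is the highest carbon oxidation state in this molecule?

+2

Bonds to more-electronegative neighbours contribute +1 each, bonds to H or metals contribute −1 each, and C–C bonds contribute 0. Tallying each carbon:
C1: 1C, 1H, 2N → 0 − 1 + 2 = +1
C2: 2C, 2H → 0 − 2 = -2
C3: 2C, 2H → 0 − 2 = -2
C4: 2C, 1O, 1N → 0 + 1 + 1 = +2
C5: 1C, 2H, 1O → 0 − 2 + 1 = -1
The highest value is +2.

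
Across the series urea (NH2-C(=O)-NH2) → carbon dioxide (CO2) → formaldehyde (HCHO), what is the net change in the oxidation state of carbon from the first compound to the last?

Carbon oxidation states along the series — urea: +4, carbon dioxide: +4, formaldehyde: 0.
Net change = 0 − (+4) = -4.

-4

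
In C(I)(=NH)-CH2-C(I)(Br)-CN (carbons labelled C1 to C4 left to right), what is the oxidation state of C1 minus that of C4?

0

C1: 1C, 2N, 1I → 0 + 2 + 1 = +3
C4: 1C, 3N → 0 + 3 = +3
Difference: +3 − (+3) = 0.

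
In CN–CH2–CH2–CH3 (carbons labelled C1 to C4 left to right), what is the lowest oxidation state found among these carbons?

Bonds to more-electronegative neighbours contribute +1 each, bonds to H or metals contribute −1 each, and C–C bonds contribute 0. Tallying each carbon:
C1: 1C, 3N → 0 + 3 = +3
C2: 2C, 2H → 0 − 2 = -2
C3: 2C, 2H → 0 − 2 = -2
C4: 1C, 3H → 0 − 3 = -3
The lowest value is -3.

-3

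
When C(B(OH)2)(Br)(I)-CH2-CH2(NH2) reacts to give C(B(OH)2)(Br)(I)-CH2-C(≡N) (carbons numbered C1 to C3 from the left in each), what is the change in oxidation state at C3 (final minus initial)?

+4

Before: C3 has 1 bond to C, 2 bonds to H, 1 bond to N → oxidation state -1.
After: C3 has 1 bond to C, 3 bonds to N → oxidation state +3.
Δ = +3 − (-1) = +4, so this is an oxidation at C3.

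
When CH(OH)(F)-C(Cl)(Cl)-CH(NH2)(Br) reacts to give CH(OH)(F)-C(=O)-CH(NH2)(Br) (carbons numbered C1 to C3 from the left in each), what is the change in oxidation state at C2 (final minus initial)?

Before: C2 has 2 bonds to C, 2 bonds to Cl → oxidation state +2.
After: C2 has 2 bonds to C, 2 bonds to O → oxidation state +2.
Δ = +2 − (+2) = 0, so no net redox change at C2.

0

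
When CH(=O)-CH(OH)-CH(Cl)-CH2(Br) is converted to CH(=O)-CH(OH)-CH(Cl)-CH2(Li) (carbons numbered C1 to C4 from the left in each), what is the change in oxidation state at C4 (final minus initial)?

-2

Before: C4 has 1 bond to C, 2 bonds to H, 1 bond to Br → oxidation state -1.
After: C4 has 1 bond to C, 2 bonds to H, 1 bond to Li → oxidation state -3.
Δ = -3 − (-1) = -2, so this is a reduction at C4.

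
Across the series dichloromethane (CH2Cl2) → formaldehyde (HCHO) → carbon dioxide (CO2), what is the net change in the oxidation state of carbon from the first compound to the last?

+4

Carbon oxidation states along the series — dichloromethane: 0, formaldehyde: 0, carbon dioxide: +4.
Net change = +4 − (0) = +4.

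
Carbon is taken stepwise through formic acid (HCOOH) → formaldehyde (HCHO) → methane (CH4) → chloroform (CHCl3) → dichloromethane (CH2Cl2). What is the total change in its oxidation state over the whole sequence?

Carbon oxidation states along the series — formic acid: +2, formaldehyde: 0, methane: -4, chloroform: +2, dichloromethane: 0.
Net change = 0 − (+2) = -2.

-2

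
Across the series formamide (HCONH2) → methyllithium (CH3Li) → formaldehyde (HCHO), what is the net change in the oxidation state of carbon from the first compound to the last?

-2

Carbon oxidation states along the series — formamide: +2, methyllithium: -4, formaldehyde: 0.
Net change = 0 − (+2) = -2.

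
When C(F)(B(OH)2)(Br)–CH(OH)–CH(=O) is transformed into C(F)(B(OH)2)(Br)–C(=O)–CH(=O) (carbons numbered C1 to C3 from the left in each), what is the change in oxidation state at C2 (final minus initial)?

+2

Before: C2 has 2 bonds to C, 1 bond to H, 1 bond to O → oxidation state 0.
After: C2 has 2 bonds to C, 2 bonds to O → oxidation state +2.
Δ = +2 − (0) = +2, so this is an oxidation at C2.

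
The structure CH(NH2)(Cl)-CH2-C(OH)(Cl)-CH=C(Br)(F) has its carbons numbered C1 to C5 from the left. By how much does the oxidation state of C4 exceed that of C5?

-3

C4: 3C, 1H → 0 − 1 = -1
C5: 2C, 1F, 1Br → 0 + 1 + 1 = +2
Difference: -1 − (+2) = -3.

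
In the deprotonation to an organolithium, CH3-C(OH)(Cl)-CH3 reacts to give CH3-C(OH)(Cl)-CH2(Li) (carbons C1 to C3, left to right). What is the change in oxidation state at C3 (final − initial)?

Before: C3 has 1 bond to C, 3 bonds to H → oxidation state -3.
After: C3 has 1 bond to C, 2 bonds to H, 1 bond to Li → oxidation state -3.
Δ = -3 − (-3) = 0, so no net redox change at C3.

0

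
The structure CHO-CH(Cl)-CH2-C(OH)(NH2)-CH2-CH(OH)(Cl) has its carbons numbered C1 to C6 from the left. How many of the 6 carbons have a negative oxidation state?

Assign +1 per bond to O/N/halogen, −1 per bond to H or an electropositive element, and 0 per bond to carbon. Tallying each carbon:
C1: 1C, 1H, 2O → 0 − 1 + 2 = +1
C2: 2C, 1H, 1Cl → 0 − 1 + 1 = 0
C3: 2C, 2H → 0 − 2 = -2
C4: 2C, 1O, 1N → 0 + 1 + 1 = +2
C5: 2C, 2H → 0 − 2 = -2
C6: 1C, 1H, 1O, 1Cl → 0 − 1 + 1 + 1 = +1
2 carbons (C3, C5) meet the condition.

2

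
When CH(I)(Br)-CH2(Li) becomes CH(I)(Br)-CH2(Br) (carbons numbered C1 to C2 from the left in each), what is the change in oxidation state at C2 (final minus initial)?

+2

Before: C2 has 1 bond to C, 2 bonds to H, 1 bond to Li → oxidation state -3.
After: C2 has 1 bond to C, 2 bonds to H, 1 bond to Br → oxidation state -1.
Δ = -1 − (-3) = +2, so this is an oxidation at C2.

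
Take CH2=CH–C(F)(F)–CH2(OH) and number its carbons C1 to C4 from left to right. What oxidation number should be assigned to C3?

+2

C3 has one bond to C (0), one bond to C (0), one bond to F (+1), one bond to F (+1).
Oxidation state = 0 + 0 + 1 + 1 = +2.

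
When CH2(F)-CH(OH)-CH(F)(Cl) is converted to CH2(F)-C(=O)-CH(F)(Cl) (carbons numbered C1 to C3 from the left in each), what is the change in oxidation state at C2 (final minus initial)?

+2

Before: C2 has 2 bonds to C, 1 bond to H, 1 bond to O → oxidation state 0.
After: C2 has 2 bonds to C, 2 bonds to O → oxidation state +2.
Δ = +2 − (0) = +2, so this is an oxidation at C2.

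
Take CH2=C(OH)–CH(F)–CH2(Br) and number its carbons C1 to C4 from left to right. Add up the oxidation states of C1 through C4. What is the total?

-2

Bonds to more-electronegative neighbours contribute +1 each, bonds to H or metals contribute −1 each, and C–C bonds contribute 0. Tallying each carbon:
C1: 2C, 2H → 0 − 2 = -2
C2: 3C, 1O → 0 + 1 = +1
C3: 2C, 1H, 1F → 0 − 1 + 1 = 0
C4: 1C, 2H, 1Br → 0 − 2 + 1 = -1
Sum = -2 + 1 + 0 − 1 = -2.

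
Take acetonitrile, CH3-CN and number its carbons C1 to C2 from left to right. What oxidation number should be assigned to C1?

Assign +1 per bond to O/N/halogen, −1 per bond to H or an electropositive element, and 0 per bond to carbon.
C1 has one bond to H (-1), one bond to H (-1), one bond to H (-1), one bond to C (0).
Oxidation state = -1 − 1 − 1 + 0 = -3.

-3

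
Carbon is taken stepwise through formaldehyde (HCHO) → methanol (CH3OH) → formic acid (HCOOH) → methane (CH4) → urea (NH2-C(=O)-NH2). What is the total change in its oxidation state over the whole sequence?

+4

Carbon oxidation states along the series — formaldehyde: 0, methanol: -2, formic acid: +2, methane: -4, urea: +4.
Net change = +4 − (0) = +4.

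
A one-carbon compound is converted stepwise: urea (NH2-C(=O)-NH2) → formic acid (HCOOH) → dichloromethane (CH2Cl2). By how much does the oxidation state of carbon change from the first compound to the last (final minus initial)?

Carbon oxidation states along the series — urea: +4, formic acid: +2, dichloromethane: 0.
Net change = 0 − (+4) = -4.

-4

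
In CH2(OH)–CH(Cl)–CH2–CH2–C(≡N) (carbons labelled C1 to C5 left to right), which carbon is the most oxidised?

Tallying each carbon's bonds:
C1: 1C, 2H, 1O → 0 − 2 + 1 = -1
C2: 2C, 1H, 1Cl → 0 − 1 + 1 = 0
C3: 2C, 2H → 0 − 2 = -2
C4: 2C, 2H → 0 − 2 = -2
C5: 1C, 3N → 0 + 3 = +3
The most oxidised carbon is C5 at +3.

C5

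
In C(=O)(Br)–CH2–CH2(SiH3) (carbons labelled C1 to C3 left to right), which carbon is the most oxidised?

C1

Tallying each carbon's bonds:
C1: 1C, 2O, 1Br → 0 + 2 + 1 = +3
C2: 2C, 2H → 0 − 2 = -2
C3: 1C, 2H, 1Si → 0 − 2 − 1 = -3
The most oxidised carbon is C1 at +3.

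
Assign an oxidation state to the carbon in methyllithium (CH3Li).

The carbon has one bond to H (-1), one bond to H (-1), one bond to H (-1), one bond to Li (-1).
Oxidation state = -1 − 1 − 1 − 1 = -4.

-4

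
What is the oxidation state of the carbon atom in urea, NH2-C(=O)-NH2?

Assign +1 per bond to O/N/halogen, −1 per bond to H or an electropositive element, and 0 per bond to carbon.
The carbon has one bond to N (+1), a double bond to O (2×+1 = +2), one bond to N (+1).
Oxidation state = +1 + 2 + 1 = +4.

+4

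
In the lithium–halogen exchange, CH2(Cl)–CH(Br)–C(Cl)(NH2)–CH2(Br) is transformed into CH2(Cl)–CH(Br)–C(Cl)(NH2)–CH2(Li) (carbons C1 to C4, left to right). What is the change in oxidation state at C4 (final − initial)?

-2

Before: C4 has 1 bond to C, 2 bonds to H, 1 bond to Br → oxidation state -1.
After: C4 has 1 bond to C, 2 bonds to H, 1 bond to Li → oxidation state -3.
Δ = -3 − (-1) = -2, so this is a reduction at C4.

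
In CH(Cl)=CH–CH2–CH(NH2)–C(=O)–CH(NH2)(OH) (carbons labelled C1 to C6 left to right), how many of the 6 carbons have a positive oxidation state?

Bonds to more-electronegative neighbours contribute +1 each, bonds to H or metals contribute −1 each, and C–C bonds contribute 0. Tallying each carbon:
C1: 2C, 1H, 1Cl → 0 − 1 + 1 = 0
C2: 3C, 1H → 0 − 1 = -1
C3: 2C, 2H → 0 − 2 = -2
C4: 2C, 1H, 1N → 0 − 1 + 1 = 0
C5: 2C, 2O → 0 + 2 = +2
C6: 1C, 1H, 1O, 1N → 0 − 1 + 1 + 1 = +1
2 carbons (C5, C6) meet the condition.

2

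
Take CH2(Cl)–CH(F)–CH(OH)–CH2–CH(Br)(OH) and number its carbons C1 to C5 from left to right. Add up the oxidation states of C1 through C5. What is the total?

-2

Tallying each carbon's bonds:
C1: 1C, 2H, 1Cl → 0 − 2 + 1 = -1
C2: 2C, 1H, 1F → 0 − 1 + 1 = 0
C3: 2C, 1H, 1O → 0 − 1 + 1 = 0
C4: 2C, 2H → 0 − 2 = -2
C5: 1C, 1H, 1O, 1Br → 0 − 1 + 1 + 1 = +1
Sum = -1 + 0 + 0 − 2 + 1 = -2.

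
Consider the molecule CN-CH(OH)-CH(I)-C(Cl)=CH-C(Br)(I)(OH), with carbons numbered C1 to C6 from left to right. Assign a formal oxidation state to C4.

Count +1 for every bond to an atom more electronegative than carbon and −1 for every bond to one less electronegative; C–C bonds are 0.
C4 has one bond to C (0), a double bond to C (2×0 = 0), one bond to Cl (+1).
Oxidation state = 0 + 0 + 1 = +1.

+1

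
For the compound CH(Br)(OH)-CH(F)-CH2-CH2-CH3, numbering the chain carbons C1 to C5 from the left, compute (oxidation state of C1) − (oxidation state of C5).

C1: 1C, 1H, 1O, 1Br → 0 − 1 + 1 + 1 = +1
C5: 1C, 3H → 0 − 3 = -3
Difference: +1 − (-3) = +4.

+4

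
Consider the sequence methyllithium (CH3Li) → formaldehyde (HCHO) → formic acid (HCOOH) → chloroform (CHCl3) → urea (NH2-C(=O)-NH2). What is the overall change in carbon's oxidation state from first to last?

Carbon oxidation states along the series — methyllithium: -4, formaldehyde: 0, formic acid: +2, chloroform: +2, urea: +4.
Net change = +4 − (-4) = +8.

+8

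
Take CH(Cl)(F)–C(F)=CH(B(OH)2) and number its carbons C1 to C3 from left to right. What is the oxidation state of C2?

+1

Assign +1 per bond to O/N/halogen, −1 per bond to H or an electropositive element, and 0 per bond to carbon.
C2 has one bond to C (0), a double bond to C (2×0 = 0), one bond to F (+1).
Oxidation state = 0 + 0 + 1 = +1.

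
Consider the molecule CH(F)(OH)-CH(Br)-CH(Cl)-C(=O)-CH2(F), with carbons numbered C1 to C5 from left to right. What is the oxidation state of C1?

+1

Count +1 for every bond to an atom more electronegative than carbon and −1 for every bond to one less electronegative; C–C bonds are 0.
C1 has one bond to C (0), one bond to F (+1), one bond to H (-1), one bond to O (+1).
Oxidation state = 0 + 1 − 1 + 1 = +1.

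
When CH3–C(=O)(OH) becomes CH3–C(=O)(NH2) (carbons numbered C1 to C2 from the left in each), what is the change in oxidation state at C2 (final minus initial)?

Before: C2 has 1 bond to C, 3 bonds to O → oxidation state +3.
After: C2 has 1 bond to C, 2 bonds to O, 1 bond to N → oxidation state +3.
Δ = +3 − (+3) = 0, so no net redox change at C2.

0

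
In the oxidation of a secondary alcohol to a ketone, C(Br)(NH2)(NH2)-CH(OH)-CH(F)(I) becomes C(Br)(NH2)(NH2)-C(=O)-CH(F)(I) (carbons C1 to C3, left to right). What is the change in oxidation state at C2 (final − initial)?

+2

Before: C2 has 2 bonds to C, 1 bond to H, 1 bond to O → oxidation state 0.
After: C2 has 2 bonds to C, 2 bonds to O → oxidation state +2.
Δ = +2 − (0) = +2, so this is an oxidation at C2.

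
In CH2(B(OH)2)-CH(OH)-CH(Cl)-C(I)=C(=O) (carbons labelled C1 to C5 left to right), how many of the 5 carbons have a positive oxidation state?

2

Assign +1 per bond to O/N/halogen, −1 per bond to H or an electropositive element, and 0 per bond to carbon. Tallying each carbon:
C1: 1C, 2H, 1B → 0 − 2 − 1 = -3
C2: 2C, 1H, 1O → 0 − 1 + 1 = 0
C3: 2C, 1H, 1Cl → 0 − 1 + 1 = 0
C4: 3C, 1I → 0 + 1 = +1
C5: 2C, 2O → 0 + 2 = +2
2 carbons (C4, C5) meet the condition.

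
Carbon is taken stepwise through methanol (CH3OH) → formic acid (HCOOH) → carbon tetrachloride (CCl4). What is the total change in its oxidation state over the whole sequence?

Carbon oxidation states along the series — methanol: -2, formic acid: +2, carbon tetrachloride: +4.
Net change = +4 − (-2) = +6.

+6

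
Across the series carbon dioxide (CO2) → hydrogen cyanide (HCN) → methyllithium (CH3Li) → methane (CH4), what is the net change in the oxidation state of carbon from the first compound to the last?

-8

Carbon oxidation states along the series — carbon dioxide: +4, hydrogen cyanide: +2, methyllithium: -4, methane: -4.
Net change = -4 − (+4) = -8.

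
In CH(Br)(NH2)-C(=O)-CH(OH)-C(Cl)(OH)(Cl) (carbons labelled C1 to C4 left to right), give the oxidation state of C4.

Each bond to a more electronegative atom (O, N, halogen) counts +1, each bond to a less electronegative atom (H, metal, B, Si) counts −1, and each C–C bond counts 0.
C4 has one bond to C (0), one bond to Cl (+1), one bond to O (+1), one bond to Cl (+1).
Oxidation state = 0 + 1 + 1 + 1 = +3.

+3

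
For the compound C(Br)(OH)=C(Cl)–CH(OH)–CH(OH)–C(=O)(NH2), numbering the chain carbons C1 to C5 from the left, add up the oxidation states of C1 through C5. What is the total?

Tallying each carbon's bonds:
C1: 2C, 1O, 1Br → 0 + 1 + 1 = +2
C2: 3C, 1Cl → 0 + 1 = +1
C3: 2C, 1H, 1O → 0 − 1 + 1 = 0
C4: 2C, 1H, 1O → 0 − 1 + 1 = 0
C5: 1C, 2O, 1N → 0 + 2 + 1 = +3
Sum = +2 + 1 + 0 + 0 + 3 = +6.

+6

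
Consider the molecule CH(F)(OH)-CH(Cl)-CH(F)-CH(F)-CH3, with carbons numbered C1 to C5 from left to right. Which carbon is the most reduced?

Tallying each carbon's bonds:
C1: 1C, 1H, 1O, 1F → 0 − 1 + 1 + 1 = +1
C2: 2C, 1H, 1Cl → 0 − 1 + 1 = 0
C3: 2C, 1H, 1F → 0 − 1 + 1 = 0
C4: 2C, 1H, 1F → 0 − 1 + 1 = 0
C5: 1C, 3H → 0 − 3 = -3
The most reduced carbon is C5 at -3.

C5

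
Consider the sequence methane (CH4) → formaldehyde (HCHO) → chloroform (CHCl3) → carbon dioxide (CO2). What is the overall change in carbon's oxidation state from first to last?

Carbon oxidation states along the series — methane: -4, formaldehyde: 0, chloroform: +2, carbon dioxide: +4.
Net change = +4 − (-4) = +8.

+8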